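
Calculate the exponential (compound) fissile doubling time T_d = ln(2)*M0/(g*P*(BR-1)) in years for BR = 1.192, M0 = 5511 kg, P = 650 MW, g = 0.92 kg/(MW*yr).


Breeding gain G = BR - 1 = 1.192 - 1 = 0.192
Fissile production rate = g * P * G = 0.92 * 650 * 0.192 = 114.816 kg/yr
T_d = ln(2) * M0 / (g * P * G)
T_d = ln(2) * 5511 / 114.816 = 33.270 yr

33.270


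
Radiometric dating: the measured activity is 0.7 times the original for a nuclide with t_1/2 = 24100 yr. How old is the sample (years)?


lambda = ln(2) / t_half = ln(2) / 24100 = 2.876129e-05 /yr
t = -ln(A/A0) / lambda
t = -ln(0.7) / 2.876129e-05
t = 12401 yr

12401


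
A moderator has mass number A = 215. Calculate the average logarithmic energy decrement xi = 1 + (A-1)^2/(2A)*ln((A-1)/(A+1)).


xi = 1 + (A-1)^2/(2A) * ln((A-1)/(A+1))
xi = 1 + (215-1)^2/(2*215) * ln((215-1)/(215 +1))
xi = 0.0092735

0.0092735


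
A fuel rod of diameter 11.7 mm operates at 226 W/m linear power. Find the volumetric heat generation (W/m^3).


r = D / 2 / 1000 = 11.7 / 2 / 1000 = 0.00585 m
q''' = q' / (pi * r^2)
q''' = 226 / (pi * 0.00585^2)
q''' = 2.1021e+06 W/m^3

2.1021e+06


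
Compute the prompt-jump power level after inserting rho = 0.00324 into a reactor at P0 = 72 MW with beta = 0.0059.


P1/P0 = beta / (beta - rho)
P1/P0 = 0.0059 / (0.0059 - 0.00324) = 2.218045
P1 = 72 * 2.218045 = 159.70 MW

159.70


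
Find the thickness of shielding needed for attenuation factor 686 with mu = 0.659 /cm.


x = ln(factor) / mu
x = ln(686) / 0.659
x = 9.9103 cm

9.9103


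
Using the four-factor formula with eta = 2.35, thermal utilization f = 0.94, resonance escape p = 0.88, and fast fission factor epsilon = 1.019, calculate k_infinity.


k_inf = eta * f * p * epsilon
k_inf = 2.35 * 0.94 * 0.88 * 1.019
k_inf = 1.9809

1.9809


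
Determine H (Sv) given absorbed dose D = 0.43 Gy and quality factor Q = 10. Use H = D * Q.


H = D * Q
H = 0.43 * 10
H = 4.3000 Sv

4.3000


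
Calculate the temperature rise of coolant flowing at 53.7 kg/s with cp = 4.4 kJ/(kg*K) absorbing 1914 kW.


dT = Q / (m_dot * cp)
dT = 1914 / (53.7 * 4.4)
dT = 8.1006 C

8.1006


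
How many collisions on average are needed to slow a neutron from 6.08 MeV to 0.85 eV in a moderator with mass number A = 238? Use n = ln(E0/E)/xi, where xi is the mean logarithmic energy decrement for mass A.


xi = 1 + (A-1)^2/(2A)*ln((A-1)/(A+1)) = 0.008379872 (for A = 238)
n = ln(E0/E) / xi
n = ln(6.08e6 / 0.85) / 0.008379872
n = ln(7.152941e+06) / 0.008379872 = 1883.4

1883.4


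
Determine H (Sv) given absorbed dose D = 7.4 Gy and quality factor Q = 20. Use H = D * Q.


H = D * Q
H = 7.4 * 20
H = 148.00 Sv

148.00


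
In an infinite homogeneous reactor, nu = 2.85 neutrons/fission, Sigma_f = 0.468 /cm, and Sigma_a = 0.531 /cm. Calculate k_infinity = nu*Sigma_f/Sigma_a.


k_inf = nu * Sigma_f / Sigma_a
k_inf = 2.85 * 0.468 / 0.531
k_inf = 2.5119

2.5119


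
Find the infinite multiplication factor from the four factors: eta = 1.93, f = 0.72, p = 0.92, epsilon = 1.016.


k_inf = eta * f * p * epsilon
k_inf = 1.93 * 0.72 * 0.92 * 1.016
k_inf = 1.2989

1.2989


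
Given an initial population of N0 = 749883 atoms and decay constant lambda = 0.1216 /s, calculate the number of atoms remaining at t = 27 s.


N = N0 * exp(-lambda * t)
N = 749883 * exp(-0.1216 * 27)
N = 28127

28127


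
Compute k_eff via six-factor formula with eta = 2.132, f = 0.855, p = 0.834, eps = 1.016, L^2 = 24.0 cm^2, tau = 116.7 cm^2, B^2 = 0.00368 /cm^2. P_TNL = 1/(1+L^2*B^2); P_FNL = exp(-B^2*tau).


k_inf = eta*f*p*eps = 2.132*0.855*0.834*1.016 = 1.544589
P_TNL = 1/(1 + L^2*B^2) = 1/(1 + 24.0*0.00368) = 0.9188474
P_FNL = exp(-B^2*tau) = exp(-0.00368*116.7) = 0.6508631
k_eff = k_inf * P_TNL * P_FNL = 1.544589 * 0.9188474 * 0.6508631
k_eff = 0.92373

0.92373


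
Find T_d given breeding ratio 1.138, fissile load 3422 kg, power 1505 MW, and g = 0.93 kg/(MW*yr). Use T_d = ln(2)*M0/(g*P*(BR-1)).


Breeding gain G = BR - 1 = 1.138 - 1 = 0.138
Fissile production rate = g * P * G = 0.93 * 1505 * 0.138 = 193.1517 kg/yr
T_d = ln(2) * M0 / (g * P * G)
T_d = ln(2) * 3422 / 193.1517 = 12.280 yr

12.280


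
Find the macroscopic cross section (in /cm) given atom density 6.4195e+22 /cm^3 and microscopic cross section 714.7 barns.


Sigma = N * sigma_barns * 1e-24
Sigma = 6.4195e+22 * 714.7 * 1e-24
Sigma = 45.880 /cm

45.880


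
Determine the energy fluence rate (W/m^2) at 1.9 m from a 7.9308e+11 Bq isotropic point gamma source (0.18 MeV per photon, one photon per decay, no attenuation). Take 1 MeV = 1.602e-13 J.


psi = A * E * 1.602e-13 / (4*pi*r^2)
psi = 7.9308e+11 * 0.18 * 1.602e-13 / (4*pi*1.9^2)
psi = 5.0412e-04 W/m^2

5.0412e-04


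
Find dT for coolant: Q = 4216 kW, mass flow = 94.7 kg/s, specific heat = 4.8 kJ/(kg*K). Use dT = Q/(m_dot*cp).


dT = Q / (m_dot * cp)
dT = 4216 / (94.7 * 4.8)
dT = 9.2749 C

9.2749


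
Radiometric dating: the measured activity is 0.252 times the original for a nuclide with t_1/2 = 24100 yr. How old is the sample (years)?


lambda = ln(2) / t_half = ln(2) / 24100 = 2.876129e-05 /yr
t = -ln(A/A0) / lambda
t = -ln(0.252) / 2.876129e-05
t = 47923 yr

47923


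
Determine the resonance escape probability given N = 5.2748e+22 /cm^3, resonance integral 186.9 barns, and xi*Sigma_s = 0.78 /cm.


p = exp(-N * I * 1e-24 / (xi*Sigma_s))
p = exp(-5.2748e+22 * 186.9 * 1e-24 / 0.78)
p = 3.2423e-06

3.2423e-06


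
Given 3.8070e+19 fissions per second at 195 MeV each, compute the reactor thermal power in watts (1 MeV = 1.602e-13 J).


P = fission_rate * E_MeV * 1.602e-13
P = 3.8070e+19 * 195 * 1.602e-13
P = 1.1893e+09 W

1.1893e+09


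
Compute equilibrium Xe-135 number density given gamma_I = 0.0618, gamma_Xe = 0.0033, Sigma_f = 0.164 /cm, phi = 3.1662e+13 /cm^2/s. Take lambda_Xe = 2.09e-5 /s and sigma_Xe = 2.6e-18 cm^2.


Xe_eq = (gamma_I + gamma_Xe) * Sigma_f * phi / (lambda_Xe + sigma_Xe * phi)
Numerator = (0.0618 + 0.0033) * 0.164 * 3.1662e+13 = 3.380362e+11
Denominator = 2.09e-5 + 2.6e-18 * 3.1662e+13 = 1.032212e-04
Xe_eq = 3.380362e+11 / 1.032212e-04 = 3.2749e+15 /cm^3

3.2749e+15


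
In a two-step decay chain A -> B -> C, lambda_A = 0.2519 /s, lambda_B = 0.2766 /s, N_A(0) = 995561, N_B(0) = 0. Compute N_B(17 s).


N_B(t) = lambda_A * N_A0 / (lambda_B - lambda_A) * [exp(-lambda_A*t) - exp(-lambda_B*t)]
exp(-0.2519*17) = 0.01381086; exp(-0.2766*17) = 0.009075289
N_B = 0.2519 * 995561 / (0.2766 - 0.2519) * (0.01381086 - 0.009075289)
N_B = 48081

48081


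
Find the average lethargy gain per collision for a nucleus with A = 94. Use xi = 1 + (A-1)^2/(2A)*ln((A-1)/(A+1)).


xi = 1 + (A-1)^2/(2A) * ln((A-1)/(A+1))
xi = 1 + (94-1)^2/(2*94) * ln((94-1)/(94 +1))
xi = 0.021126

0.021126


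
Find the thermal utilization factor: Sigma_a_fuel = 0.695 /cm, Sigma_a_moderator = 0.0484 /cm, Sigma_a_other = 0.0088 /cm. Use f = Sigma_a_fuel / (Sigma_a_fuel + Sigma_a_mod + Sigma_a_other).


f = Sigma_a_fuel / (Sigma_a_fuel + Sigma_a_mod + Sigma_a_other)
f = 0.695 / (0.695 + 0.0484 + 0.0088)
f = 0.92396

0.92396


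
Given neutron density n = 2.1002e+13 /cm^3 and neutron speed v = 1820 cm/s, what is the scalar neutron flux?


phi = n * v
phi = 2.1002e+13 * 1820
phi = 3.8224e+16 /cm^2/s

3.8224e+16


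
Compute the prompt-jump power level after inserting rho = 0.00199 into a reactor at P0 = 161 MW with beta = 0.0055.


P1/P0 = beta / (beta - rho)
P1/P0 = 0.0055 / (0.0055 - 0.00199) = 1.566952
P1 = 161 * 1.566952 = 252.28 MW

252.28


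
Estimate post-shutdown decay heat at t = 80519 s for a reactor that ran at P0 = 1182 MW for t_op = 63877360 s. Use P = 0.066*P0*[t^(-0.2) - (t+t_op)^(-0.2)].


P/P0 = 0.066 * [t^(-0.2) - (t + t_op)^(-0.2)]
P/P0 = 0.066 * [80519^(-0.2) - (80519 + 63877360)^(-0.2)]
P/P0 = 0.066 * [0.1044288 - 0.02746763] = 0.005079437
P = 1182 * 0.005079437 = 6.0039 MW

6.0039


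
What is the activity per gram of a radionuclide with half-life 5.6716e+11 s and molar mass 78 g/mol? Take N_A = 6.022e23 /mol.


lambda = ln(2) / t_half = ln(2) / 5.6716e+11 = 1.222137e-12 /s
SA = lambda * N_A / M
SA = 1.222137e-12 * 6.022e23 / 78
SA = 9.4355e+09 Bq/g

9.4355e+09


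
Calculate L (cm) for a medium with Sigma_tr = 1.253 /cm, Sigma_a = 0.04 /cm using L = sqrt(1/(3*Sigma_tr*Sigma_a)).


D = 1 / (3 * Sigma_tr) = 1 / (3 * 1.253) = 0.2660282 cm
L = sqrt(D / Sigma_a)
L = sqrt(0.2660282 / 0.04)
L = 2.5789 cm

2.5789


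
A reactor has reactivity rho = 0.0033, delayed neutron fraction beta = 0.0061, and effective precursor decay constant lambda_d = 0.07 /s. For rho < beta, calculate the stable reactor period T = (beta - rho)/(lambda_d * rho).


T = (beta - rho) / (lambda_d * rho)
T = (0.0061 - 0.0033) / (0.07 * 0.0033)
T = 12.121 s

12.121


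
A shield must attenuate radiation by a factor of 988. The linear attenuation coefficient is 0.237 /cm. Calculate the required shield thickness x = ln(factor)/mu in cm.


x = ln(factor) / mu
x = ln(988) / 0.237
x = 29.096 cm

29.096


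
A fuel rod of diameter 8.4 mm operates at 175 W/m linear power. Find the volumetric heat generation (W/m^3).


r = D / 2 / 1000 = 8.4 / 2 / 1000 = 0.0042 m
q''' = q' / (pi * r^2)
q''' = 175 / (pi * 0.0042^2)
q''' = 3.1578e+06 W/m^3

3.1578e+06


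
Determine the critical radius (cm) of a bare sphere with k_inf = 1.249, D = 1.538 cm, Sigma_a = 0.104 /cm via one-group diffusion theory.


L^2 = D / Sigma_a = 1.538 / 0.104 = 14.78846 cm^2
B_m^2 = (k_inf - 1) / L^2 = (1.249 - 1) / 14.78846 = 0.01683745 /cm^2
For a bare sphere: B_g = pi/R, so R_c = pi / sqrt(B_m^2)
R_c = pi / sqrt(0.01683745) = 24.211 cm

24.211


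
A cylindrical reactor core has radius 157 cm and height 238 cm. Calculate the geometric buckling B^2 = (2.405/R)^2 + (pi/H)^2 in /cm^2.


B^2 = (2.405/R)^2 + (pi/H)^2
B^2 = (2.405/157)^2 + (pi/238)^2
B^2 = 4.0889e-04 /cm^2

4.0889e-04


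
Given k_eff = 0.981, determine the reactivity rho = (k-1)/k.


rho = (k_eff - 1) / k_eff
rho = (0.981 - 1) / 0.981
rho = -0.019368

-0.019368


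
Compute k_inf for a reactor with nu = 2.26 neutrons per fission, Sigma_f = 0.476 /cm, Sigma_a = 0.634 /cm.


k_inf = nu * Sigma_f / Sigma_a
k_inf = 2.26 * 0.476 / 0.634
k_inf = 1.6968

1.6968


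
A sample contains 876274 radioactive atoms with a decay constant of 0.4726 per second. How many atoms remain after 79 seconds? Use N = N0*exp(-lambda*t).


N = N0 * exp(-lambda * t)
N = 876274 * exp(-0.4726 * 79)
N = 5.3466e-11

5.3466e-11


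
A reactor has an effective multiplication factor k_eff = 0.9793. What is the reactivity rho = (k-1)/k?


rho = (k_eff - 1) / k_eff
rho = (0.9793 - 1) / 0.9793
rho = -0.021138

-0.021138


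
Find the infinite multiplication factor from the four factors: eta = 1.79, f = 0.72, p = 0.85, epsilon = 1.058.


k_inf = eta * f * p * epsilon
k_inf = 1.79 * 0.72 * 0.85 * 1.058
k_inf = 1.1590

1.1590


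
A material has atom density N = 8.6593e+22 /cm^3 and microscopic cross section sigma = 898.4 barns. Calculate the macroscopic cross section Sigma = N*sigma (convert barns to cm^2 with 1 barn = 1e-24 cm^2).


Sigma = N * sigma_barns * 1e-24
Sigma = 8.6593e+22 * 898.4 * 1e-24
Sigma = 77.795 /cm

77.795


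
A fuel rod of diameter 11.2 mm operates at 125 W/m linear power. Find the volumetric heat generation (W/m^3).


r = D / 2 / 1000 = 11.2 / 2 / 1000 = 0.0056 m
q''' = q' / (pi * r^2)
q''' = 125 / (pi * 0.0056^2)
q''' = 1.2688e+06 W/m^3

1.2688e+06


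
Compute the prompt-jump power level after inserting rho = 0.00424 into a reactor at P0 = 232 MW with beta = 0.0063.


P1/P0 = beta / (beta - rho)
P1/P0 = 0.0063 / (0.0063 - 0.00424) = 3.058252
P1 = 232 * 3.058252 = 709.51 MW

709.51


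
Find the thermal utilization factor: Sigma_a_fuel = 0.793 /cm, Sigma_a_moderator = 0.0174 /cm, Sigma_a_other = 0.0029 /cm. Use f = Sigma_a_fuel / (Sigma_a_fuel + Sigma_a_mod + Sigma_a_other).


f = Sigma_a_fuel / (Sigma_a_fuel + Sigma_a_mod + Sigma_a_other)
f = 0.793 / (0.793 + 0.0174 + 0.0029)
f = 0.97504

0.97504


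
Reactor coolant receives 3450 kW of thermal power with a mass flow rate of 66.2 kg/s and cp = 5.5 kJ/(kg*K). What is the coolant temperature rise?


dT = Q / (m_dot * cp)
dT = 3450 / (66.2 * 5.5)
dT = 9.4754 C

9.4754


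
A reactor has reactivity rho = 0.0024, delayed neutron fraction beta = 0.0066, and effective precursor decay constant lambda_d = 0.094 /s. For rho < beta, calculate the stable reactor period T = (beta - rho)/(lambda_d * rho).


T = (beta - rho) / (lambda_d * rho)
T = (0.0066 - 0.0024) / (0.094 * 0.0024)
T = 18.617 s

18.617


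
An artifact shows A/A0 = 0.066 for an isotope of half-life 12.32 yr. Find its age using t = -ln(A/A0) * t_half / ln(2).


lambda = ln(2) / t_half = ln(2) / 12.32 = 0.05626195 /yr
t = -ln(A/A0) / lambda
t = -ln(0.066) / 0.05626195
t = 48.312 yr

48.312


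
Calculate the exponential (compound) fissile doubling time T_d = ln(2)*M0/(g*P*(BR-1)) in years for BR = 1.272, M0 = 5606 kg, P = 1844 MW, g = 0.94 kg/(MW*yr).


Breeding gain G = BR - 1 = 1.272 - 1 = 0.272
Fissile production rate = g * P * G = 0.94 * 1844 * 0.272 = 471.47392 kg/yr
T_d = ln(2) * M0 / (g * P * G)
T_d = ln(2) * 5606 / 471.47392 = 8.2418 yr

8.2418


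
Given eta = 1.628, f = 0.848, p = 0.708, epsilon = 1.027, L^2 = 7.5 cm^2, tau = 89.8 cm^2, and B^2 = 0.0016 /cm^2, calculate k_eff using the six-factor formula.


k_inf = eta*f*p*eps = 1.628*0.848*0.708*1.027 = 1.003816
P_TNL = 1/(1 + L^2*B^2) = 1/(1 + 7.5*0.0016) = 0.9881423
P_FNL = exp(-B^2*tau) = exp(-0.0016*89.8) = 0.8661649
k_eff = k_inf * P_TNL * P_FNL = 1.003816 * 0.9881423 * 0.8661649
k_eff = 0.85916

0.85916


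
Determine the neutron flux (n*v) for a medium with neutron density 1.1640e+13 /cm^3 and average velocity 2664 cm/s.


phi = n * v
phi = 1.1640e+13 * 2664
phi = 3.1009e+16 /cm^2/s

3.1009e+16


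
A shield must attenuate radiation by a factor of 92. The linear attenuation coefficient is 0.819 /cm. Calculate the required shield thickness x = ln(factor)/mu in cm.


x = ln(factor) / mu
x = ln(92) / 0.819
x = 5.5211 cm

5.5211


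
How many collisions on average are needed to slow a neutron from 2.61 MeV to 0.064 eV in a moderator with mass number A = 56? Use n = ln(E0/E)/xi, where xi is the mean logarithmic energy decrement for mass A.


xi = 1 + (A-1)^2/(2A)*ln((A-1)/(A+1)) = 0.03529286 (for A = 56)
n = ln(E0/E) / xi
n = ln(2.61e6 / 0.064) / 0.03529286
n = ln(4.078125e+07) / 0.03529286 = 496.52

496.52


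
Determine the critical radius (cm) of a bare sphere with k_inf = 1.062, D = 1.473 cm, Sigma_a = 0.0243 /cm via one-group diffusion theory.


L^2 = D / Sigma_a = 1.473 / 0.0243 = 60.61728 cm^2
B_m^2 = (k_inf - 1) / L^2 = (1.062 - 1) / 60.61728 = 0.001022811 /cm^2
For a bare sphere: B_g = pi/R, so R_c = pi / sqrt(B_m^2)
R_c = pi / sqrt(0.001022811) = 98.232 cm

98.232


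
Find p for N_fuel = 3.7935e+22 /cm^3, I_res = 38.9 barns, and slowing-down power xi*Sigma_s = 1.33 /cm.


p = exp(-N * I * 1e-24 / (xi*Sigma_s))
p = exp(-3.7935e+22 * 38.9 * 1e-24 / 1.33)
p = 0.32971

0.32971


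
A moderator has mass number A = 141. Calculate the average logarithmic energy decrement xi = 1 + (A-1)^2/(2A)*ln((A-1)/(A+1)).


xi = 1 + (A-1)^2/(2A) * ln((A-1)/(A+1))
xi = 1 + (141-1)^2/(2*141) * ln((141-1)/(141 +1))
xi = 0.014118

0.014118


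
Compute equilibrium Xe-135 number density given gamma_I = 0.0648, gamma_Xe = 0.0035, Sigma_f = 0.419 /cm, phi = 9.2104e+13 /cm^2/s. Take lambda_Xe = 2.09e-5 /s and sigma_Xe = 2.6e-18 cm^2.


Xe_eq = (gamma_I + gamma_Xe) * Sigma_f * phi / (lambda_Xe + sigma_Xe * phi)
Numerator = (0.0648 + 0.0035) * 0.419 * 9.2104e+13 = 2.635805e+12
Denominator = 2.09e-5 + 2.6e-18 * 9.2104e+13 = 2.603704e-04
Xe_eq = 2.635805e+12 / 2.603704e-04 = 1.0123e+16 /cm^3

1.0123e+16


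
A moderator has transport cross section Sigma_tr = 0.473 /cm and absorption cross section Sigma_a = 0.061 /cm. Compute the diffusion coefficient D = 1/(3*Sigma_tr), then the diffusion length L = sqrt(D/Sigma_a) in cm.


D = 1 / (3 * Sigma_tr) = 1 / (3 * 0.473) = 0.7047216 cm
L = sqrt(D / Sigma_a)
L = sqrt(0.7047216 / 0.061)
L = 3.3989 cm

3.3989


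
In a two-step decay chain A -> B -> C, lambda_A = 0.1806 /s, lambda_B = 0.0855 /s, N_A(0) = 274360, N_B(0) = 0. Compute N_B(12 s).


N_B(t) = lambda_A * N_A0 / (lambda_B - lambda_A) * [exp(-lambda_A*t) - exp(-lambda_B*t)]
exp(-0.1806*12) = 0.1144978; exp(-0.0855*12) = 0.3584378
N_B = 0.1806 * 274360 / (0.0855 - 0.1806) * (0.1144978 - 0.3584378)
N_B = 127099

127099


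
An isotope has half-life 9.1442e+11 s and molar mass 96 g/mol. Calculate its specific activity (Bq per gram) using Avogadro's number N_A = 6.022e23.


lambda = ln(2) / t_half = ln(2) / 9.1442e+11 = 7.580184e-13 /s
SA = lambda * N_A / M
SA = 7.580184e-13 * 6.022e23 / 96
SA = 4.7550e+09 Bq/g

4.7550e+09


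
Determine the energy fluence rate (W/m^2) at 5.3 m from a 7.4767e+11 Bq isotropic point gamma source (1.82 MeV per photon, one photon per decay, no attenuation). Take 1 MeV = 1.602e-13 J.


psi = A * E * 1.602e-13 / (4*pi*r^2)
psi = 7.4767e+11 * 1.82 * 1.602e-13 / (4*pi*5.3^2)
psi = 6.1756e-04 W/m^2

6.1756e-04


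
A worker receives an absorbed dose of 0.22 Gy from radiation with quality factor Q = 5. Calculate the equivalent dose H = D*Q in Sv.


H = D * Q
H = 0.22 * 5
H = 1.1000 Sv

1.1000


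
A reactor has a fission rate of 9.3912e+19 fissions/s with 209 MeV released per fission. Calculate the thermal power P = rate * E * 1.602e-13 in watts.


P = fission_rate * E_MeV * 1.602e-13
P = 9.3912e+19 * 209 * 1.602e-13
P = 3.1443e+09 W

3.1443e+09


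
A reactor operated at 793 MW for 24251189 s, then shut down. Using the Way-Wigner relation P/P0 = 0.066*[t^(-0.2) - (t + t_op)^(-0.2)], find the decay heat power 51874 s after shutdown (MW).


P/P0 = 0.066 * [t^(-0.2) - (t + t_op)^(-0.2)]
P/P0 = 0.066 * [51874^(-0.2) - (51874 + 24251189)^(-0.2)]
P/P0 = 0.066 * [0.1140276 - 0.03333249] = 0.005325877
P = 793 * 0.005325877 = 4.2234 MW

4.2234


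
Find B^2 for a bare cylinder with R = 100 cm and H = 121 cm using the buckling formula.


B^2 = (2.405/R)^2 + (pi/H)^2
B^2 = (2.405/100)^2 + (pi/121)^2
B^2 = 0.0012525 /cm^2

0.0012525


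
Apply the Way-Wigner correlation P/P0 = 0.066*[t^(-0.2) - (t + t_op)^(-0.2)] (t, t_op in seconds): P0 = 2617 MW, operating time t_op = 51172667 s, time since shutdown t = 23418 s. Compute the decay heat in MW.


P/P0 = 0.066 * [t^(-0.2) - (t + t_op)^(-0.2)]
P/P0 = 0.066 * [23418^(-0.2) - (23418 + 51172667)^(-0.2)]
P/P0 = 0.066 * [0.1336873 - 0.02871790] = 0.006927980
P = 2617 * 0.006927980 = 18.131 MW

18.131


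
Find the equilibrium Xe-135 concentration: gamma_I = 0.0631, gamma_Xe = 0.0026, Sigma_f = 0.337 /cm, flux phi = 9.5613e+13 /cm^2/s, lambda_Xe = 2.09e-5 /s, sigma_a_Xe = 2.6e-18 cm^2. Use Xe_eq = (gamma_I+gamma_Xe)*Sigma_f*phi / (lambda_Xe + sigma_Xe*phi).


Xe_eq = (gamma_I + gamma_Xe) * Sigma_f * phi / (lambda_Xe + sigma_Xe * phi)
Numerator = (0.0631 + 0.0026) * 0.337 * 9.5613e+13 = 2.116958e+12
Denominator = 2.09e-5 + 2.6e-18 * 9.5613e+13 = 2.694938e-04
Xe_eq = 2.116958e+12 / 2.694938e-04 = 7.8553e+15 /cm^3

7.8553e+15


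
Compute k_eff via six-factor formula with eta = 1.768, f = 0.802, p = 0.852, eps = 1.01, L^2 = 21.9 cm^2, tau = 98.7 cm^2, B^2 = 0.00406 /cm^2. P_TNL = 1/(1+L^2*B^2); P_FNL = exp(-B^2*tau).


k_inf = eta*f*p*eps = 1.768*0.802*0.852*1.01 = 1.220162
P_TNL = 1/(1 + L^2*B^2) = 1/(1 + 21.9*0.00406) = 0.9183462
P_FNL = exp(-B^2*tau) = exp(-0.00406*98.7) = 0.6698362
k_eff = k_inf * P_TNL * P_FNL = 1.220162 * 0.9183462 * 0.6698362
k_eff = 0.75057

0.75057


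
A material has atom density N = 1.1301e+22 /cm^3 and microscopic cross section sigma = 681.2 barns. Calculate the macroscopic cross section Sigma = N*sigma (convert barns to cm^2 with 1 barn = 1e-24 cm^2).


Sigma = N * sigma_barns * 1e-24
Sigma = 1.1301e+22 * 681.2 * 1e-24
Sigma = 7.6982 /cm

7.6982


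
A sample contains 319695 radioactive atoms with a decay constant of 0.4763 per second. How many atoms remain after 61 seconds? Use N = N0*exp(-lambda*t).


N = N0 * exp(-lambda * t)
N = 319695 * exp(-0.4763 * 61)
N = 7.7022e-08

7.7022e-08


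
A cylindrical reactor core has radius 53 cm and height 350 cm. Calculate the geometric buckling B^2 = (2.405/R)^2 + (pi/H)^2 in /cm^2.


B^2 = (2.405/R)^2 + (pi/H)^2
B^2 = (2.405/53)^2 + (pi/350)^2
B^2 = 0.0021397 /cm^2

0.0021397


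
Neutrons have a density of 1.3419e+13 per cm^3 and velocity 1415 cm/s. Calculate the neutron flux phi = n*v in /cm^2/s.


phi = n * v
phi = 1.3419e+13 * 1415
phi = 1.8988e+16 /cm^2/s

1.8988e+16


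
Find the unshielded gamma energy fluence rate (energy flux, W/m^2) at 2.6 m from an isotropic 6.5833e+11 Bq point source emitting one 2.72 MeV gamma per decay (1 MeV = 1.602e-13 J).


psi = A * E * 1.602e-13 / (4*pi*r^2)
psi = 6.5833e+11 * 2.72 * 1.602e-13 / (4*pi*2.6^2)
psi = 0.0033769 W/m^2

0.0033769


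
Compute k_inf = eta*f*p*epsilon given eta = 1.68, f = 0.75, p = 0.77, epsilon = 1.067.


k_inf = eta * f * p * epsilon
k_inf = 1.68 * 0.75 * 0.77 * 1.067
k_inf = 1.0352

1.0352


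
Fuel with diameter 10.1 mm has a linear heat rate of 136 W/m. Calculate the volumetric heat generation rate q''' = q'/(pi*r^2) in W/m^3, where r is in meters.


r = D / 2 / 1000 = 10.1 / 2 / 1000 = 0.00505 m
q''' = q' / (pi * r^2)
q''' = 136 / (pi * 0.00505^2)
q''' = 1.6975e+06 W/m^3

1.6975e+06


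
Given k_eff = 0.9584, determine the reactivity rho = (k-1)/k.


rho = (k_eff - 1) / k_eff
rho = (0.9584 - 1) / 0.9584
rho = -0.043406

-0.043406


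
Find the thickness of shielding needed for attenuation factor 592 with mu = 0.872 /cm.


x = ln(factor) / mu
x = ln(592) / 0.872
x = 7.3205 cm

7.3205


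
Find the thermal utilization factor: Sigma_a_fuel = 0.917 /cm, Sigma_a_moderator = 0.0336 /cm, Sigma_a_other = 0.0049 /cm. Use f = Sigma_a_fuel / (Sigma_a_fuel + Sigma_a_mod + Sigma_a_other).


f = Sigma_a_fuel / (Sigma_a_fuel + Sigma_a_mod + Sigma_a_other)
f = 0.917 / (0.917 + 0.0336 + 0.0049)
f = 0.95971

0.95971


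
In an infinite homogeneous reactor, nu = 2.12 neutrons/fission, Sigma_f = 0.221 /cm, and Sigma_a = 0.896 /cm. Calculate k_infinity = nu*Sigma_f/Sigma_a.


k_inf = nu * Sigma_f / Sigma_a
k_inf = 2.12 * 0.221 / 0.896
k_inf = 0.52290

0.52290


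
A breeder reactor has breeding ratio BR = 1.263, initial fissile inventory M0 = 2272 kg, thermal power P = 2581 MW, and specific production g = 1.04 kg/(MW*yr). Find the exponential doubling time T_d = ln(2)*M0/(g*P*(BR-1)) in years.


Breeding gain G = BR - 1 = 1.263 - 1 = 0.263
Fissile production rate = g * P * G = 1.04 * 2581 * 0.263 = 705.95512 kg/yr
T_d = ln(2) * M0 / (g * P * G)
T_d = ln(2) * 2272 / 705.95512 = 2.2308 yr

2.2308


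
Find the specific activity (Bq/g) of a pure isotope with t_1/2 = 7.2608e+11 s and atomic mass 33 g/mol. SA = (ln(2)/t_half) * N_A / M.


lambda = ln(2) / t_half = ln(2) / 7.2608e+11 = 9.546430e-13 /s
SA = lambda * N_A / M
SA = 9.546430e-13 * 6.022e23 / 33
SA = 1.7421e+10 Bq/g

1.7421e+10


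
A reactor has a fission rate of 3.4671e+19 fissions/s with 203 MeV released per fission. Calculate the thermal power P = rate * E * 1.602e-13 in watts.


P = fission_rate * E_MeV * 1.602e-13
P = 3.4671e+19 * 203 * 1.602e-13
P = 1.1275e+09 W

1.1275e+09


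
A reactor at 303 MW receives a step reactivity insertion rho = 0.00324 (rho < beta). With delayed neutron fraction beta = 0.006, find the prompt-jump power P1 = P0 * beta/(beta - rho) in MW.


P1/P0 = beta / (beta - rho)
P1/P0 = 0.006 / (0.006 - 0.00324) = 2.173913
P1 = 303 * 2.173913 = 658.70 MW

658.70


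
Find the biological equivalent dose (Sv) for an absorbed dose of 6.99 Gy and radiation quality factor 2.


H = D * Q
H = 6.99 * 2
H = 13.980 Sv

13.980


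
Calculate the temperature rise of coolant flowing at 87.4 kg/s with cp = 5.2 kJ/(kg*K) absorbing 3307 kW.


dT = Q / (m_dot * cp)
dT = 3307 / (87.4 * 5.2)
dT = 7.2764 C

7.2764


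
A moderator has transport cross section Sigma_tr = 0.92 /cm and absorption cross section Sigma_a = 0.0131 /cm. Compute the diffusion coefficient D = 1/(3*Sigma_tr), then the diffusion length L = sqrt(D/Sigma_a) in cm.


D = 1 / (3 * Sigma_tr) = 1 / (3 * 0.92) = 0.3623188 cm
L = sqrt(D / Sigma_a)
L = sqrt(0.3623188 / 0.0131)
L = 5.2591 cm

5.2591


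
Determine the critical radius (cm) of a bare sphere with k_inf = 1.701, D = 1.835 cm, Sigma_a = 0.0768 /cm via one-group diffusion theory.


L^2 = D / Sigma_a = 1.835 / 0.0768 = 23.89323 cm^2
B_m^2 = (k_inf - 1) / L^2 = (1.701 - 1) / 23.89323 = 0.02933885 /cm^2
For a bare sphere: B_g = pi/R, so R_c = pi / sqrt(B_m^2)
R_c = pi / sqrt(0.02933885) = 18.341 cm

18.341


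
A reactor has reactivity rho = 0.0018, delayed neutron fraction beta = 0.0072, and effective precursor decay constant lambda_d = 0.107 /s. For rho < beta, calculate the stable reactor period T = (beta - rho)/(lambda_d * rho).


T = (beta - rho) / (lambda_d * rho)
T = (0.0072 - 0.0018) / (0.107 * 0.0018)
T = 28.037 s

28.037


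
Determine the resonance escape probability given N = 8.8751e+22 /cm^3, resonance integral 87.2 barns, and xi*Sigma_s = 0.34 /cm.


p = exp(-N * I * 1e-24 / (xi*Sigma_s))
p = exp(-8.8751e+22 * 87.2 * 1e-24 / 0.34)
p = 1.3019e-10

1.3019e-10


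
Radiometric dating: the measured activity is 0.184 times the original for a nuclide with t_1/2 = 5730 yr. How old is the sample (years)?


lambda = ln(2) / t_half = ln(2) / 5730 = 1.209681e-04 /yr
t = -ln(A/A0) / lambda
t = -ln(0.184) / 1.209681e-04
t = 13994 yr

13994


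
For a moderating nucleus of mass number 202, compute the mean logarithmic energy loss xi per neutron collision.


xi = 1 + (A-1)^2/(2A) * ln((A-1)/(A+1))
xi = 1 + (202-1)^2/(2*202) * ln((202-1)/(202 +1))
xi = 0.0098684

0.0098684


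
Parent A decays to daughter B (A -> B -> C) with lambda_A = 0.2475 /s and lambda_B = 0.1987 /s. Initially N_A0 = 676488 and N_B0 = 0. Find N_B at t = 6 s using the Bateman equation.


N_B(t) = lambda_A * N_A0 / (lambda_B - lambda_A) * [exp(-lambda_A*t) - exp(-lambda_B*t)]
exp(-0.2475*6) = 0.2265023; exp(-0.1987*6) = 0.3035527
N_B = 0.2475 * 676488 / (0.1987 - 0.2475) * (0.2265023 - 0.3035527)
N_B = 264357

264357


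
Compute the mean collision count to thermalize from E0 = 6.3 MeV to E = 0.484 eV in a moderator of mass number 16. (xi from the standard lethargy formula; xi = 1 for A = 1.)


xi = 1 + (A-1)^2/(2A)*ln((A-1)/(A+1)) = 0.1199467 (for A = 16)
n = ln(E0/E) / xi
n = ln(6.3e6 / 0.484) / 0.1199467
n = ln(1.301653e+07) / 0.1199467 = 136.58

136.58


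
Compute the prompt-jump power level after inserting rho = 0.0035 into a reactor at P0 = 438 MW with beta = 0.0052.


P1/P0 = beta / (beta - rho)
P1/P0 = 0.0052 / (0.0052 - 0.0035) = 3.058824
P1 = 438 * 3.058824 = 1339.8 MW

1339.8


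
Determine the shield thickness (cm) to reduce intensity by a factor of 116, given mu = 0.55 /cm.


x = ln(factor) / mu
x = ln(116) / 0.55
x = 8.6429 cm

8.6429


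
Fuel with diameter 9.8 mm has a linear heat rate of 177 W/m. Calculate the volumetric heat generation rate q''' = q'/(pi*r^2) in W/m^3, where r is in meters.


r = D / 2 / 1000 = 9.8 / 2 / 1000 = 0.0049 m
q''' = q' / (pi * r^2)
q''' = 177 / (pi * 0.0049^2)
q''' = 2.3466e+06 W/m^3

2.3466e+06


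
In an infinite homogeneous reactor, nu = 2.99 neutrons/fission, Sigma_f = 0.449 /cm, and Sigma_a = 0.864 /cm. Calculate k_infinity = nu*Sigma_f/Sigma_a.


k_inf = nu * Sigma_f / Sigma_a
k_inf = 2.99 * 0.449 / 0.864
k_inf = 1.5538

1.5538


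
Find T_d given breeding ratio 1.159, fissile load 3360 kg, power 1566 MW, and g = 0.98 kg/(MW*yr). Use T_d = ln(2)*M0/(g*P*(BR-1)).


Breeding gain G = BR - 1 = 1.159 - 1 = 0.159
Fissile production rate = g * P * G = 0.98 * 1566 * 0.159 = 244.01412 kg/yr
T_d = ln(2) * M0 / (g * P * G)
T_d = ln(2) * 3360 / 244.01412 = 9.5444 yr

9.5444


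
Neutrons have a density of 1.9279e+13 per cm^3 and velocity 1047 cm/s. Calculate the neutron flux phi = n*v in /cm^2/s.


phi = n * v
phi = 1.9279e+13 * 1047
phi = 2.0185e+16 /cm^2/s

2.0185e+16


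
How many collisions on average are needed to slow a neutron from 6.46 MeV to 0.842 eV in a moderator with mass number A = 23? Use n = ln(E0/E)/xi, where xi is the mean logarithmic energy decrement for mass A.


xi = 1 + (A-1)^2/(2A)*ln((A-1)/(A+1)) = 0.08448899 (for A = 23)
n = ln(E0/E) / xi
n = ln(6.46e6 / 0.842) / 0.08448899
n = ln(7.672209e+06) / 0.08448899 = 187.64

187.64


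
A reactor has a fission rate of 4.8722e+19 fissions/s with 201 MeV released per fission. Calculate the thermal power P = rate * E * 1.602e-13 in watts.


P = fission_rate * E_MeV * 1.602e-13
P = 4.8722e+19 * 201 * 1.602e-13
P = 1.5689e+09 W

1.5689e+09


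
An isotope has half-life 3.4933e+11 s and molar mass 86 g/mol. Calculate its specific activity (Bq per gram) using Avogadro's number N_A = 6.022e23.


lambda = ln(2) / t_half = ln(2) / 3.4933e+11 = 1.984219e-12 /s
SA = lambda * N_A / M
SA = 1.984219e-12 * 6.022e23 / 86
SA = 1.3894e+10 Bq/g

1.3894e+10


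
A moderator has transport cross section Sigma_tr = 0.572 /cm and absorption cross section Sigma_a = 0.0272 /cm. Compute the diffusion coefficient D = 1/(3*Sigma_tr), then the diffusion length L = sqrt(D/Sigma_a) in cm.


D = 1 / (3 * Sigma_tr) = 1 / (3 * 0.572) = 0.5827506 cm
L = sqrt(D / Sigma_a)
L = sqrt(0.5827506 / 0.0272)
L = 4.6287 cm

4.6287


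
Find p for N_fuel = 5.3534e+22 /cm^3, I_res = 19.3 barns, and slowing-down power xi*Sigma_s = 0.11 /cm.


p = exp(-N * I * 1e-24 / (xi*Sigma_s))
p = exp(-5.3534e+22 * 19.3 * 1e-24 / 0.11)
p = 8.3323e-05

8.3323e-05


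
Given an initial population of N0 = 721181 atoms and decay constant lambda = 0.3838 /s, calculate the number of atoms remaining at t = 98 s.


N = N0 * exp(-lambda * t)
N = 721181 * exp(-0.3838 * 98)
N = 3.3357e-11

3.3357e-11


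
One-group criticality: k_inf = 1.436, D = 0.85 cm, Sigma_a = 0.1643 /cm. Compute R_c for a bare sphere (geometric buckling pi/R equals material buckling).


L^2 = D / Sigma_a = 0.85 / 0.1643 = 5.173463 cm^2
B_m^2 = (k_inf - 1) / L^2 = (1.436 - 1) / 5.173463 = 0.08427624 /cm^2
For a bare sphere: B_g = pi/R, so R_c = pi / sqrt(B_m^2)
R_c = pi / sqrt(0.08427624) = 10.822 cm

10.822


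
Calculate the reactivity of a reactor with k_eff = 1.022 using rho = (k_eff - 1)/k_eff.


rho = (k_eff - 1) / k_eff
rho = (1.022 - 1) / 1.022
rho = 0.021526

0.021526


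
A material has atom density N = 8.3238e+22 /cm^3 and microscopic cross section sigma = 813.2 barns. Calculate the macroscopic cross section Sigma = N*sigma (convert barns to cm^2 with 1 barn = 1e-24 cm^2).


Sigma = N * sigma_barns * 1e-24
Sigma = 8.3238e+22 * 813.2 * 1e-24
Sigma = 67.689 /cm

67.689


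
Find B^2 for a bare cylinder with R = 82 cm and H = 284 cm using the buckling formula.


B^2 = (2.405/R)^2 + (pi/H)^2
B^2 = (2.405/82)^2 + (pi/284)^2
B^2 = 9.8257e-04 /cm^2

9.8257e-04


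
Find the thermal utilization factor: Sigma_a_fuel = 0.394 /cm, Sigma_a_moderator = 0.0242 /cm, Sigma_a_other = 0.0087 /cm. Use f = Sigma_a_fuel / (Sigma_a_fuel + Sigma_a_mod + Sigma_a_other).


f = Sigma_a_fuel / (Sigma_a_fuel + Sigma_a_mod + Sigma_a_other)
f = 0.394 / (0.394 + 0.0242 + 0.0087)
f = 0.92293

0.92293


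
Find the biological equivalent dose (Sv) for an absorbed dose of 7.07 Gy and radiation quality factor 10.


H = D * Q
H = 7.07 * 10
H = 70.700 Sv

70.700


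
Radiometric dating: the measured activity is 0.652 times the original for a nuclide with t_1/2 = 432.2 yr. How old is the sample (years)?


lambda = ln(2) / t_half = ln(2) / 432.2 = 0.001603765 /yr
t = -ln(A/A0) / lambda
t = -ln(0.652) / 0.001603765
t = 266.69 yr

266.69


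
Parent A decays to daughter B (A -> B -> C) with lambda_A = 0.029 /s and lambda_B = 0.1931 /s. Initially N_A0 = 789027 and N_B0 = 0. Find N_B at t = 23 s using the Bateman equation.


N_B(t) = lambda_A * N_A0 / (lambda_B - lambda_A) * [exp(-lambda_A*t) - exp(-lambda_B*t)]
exp(-0.029*23) = 0.5132460; exp(-0.1931*23) = 0.01178061
N_B = 0.029 * 789027 / (0.1931 - 0.029) * (0.5132460 - 0.01178061)
N_B = 69923

69923


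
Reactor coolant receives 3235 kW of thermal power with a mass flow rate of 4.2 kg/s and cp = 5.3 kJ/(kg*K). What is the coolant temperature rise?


dT = Q / (m_dot * cp)
dT = 3235 / (4.2 * 5.3)
dT = 145.33 C

145.33


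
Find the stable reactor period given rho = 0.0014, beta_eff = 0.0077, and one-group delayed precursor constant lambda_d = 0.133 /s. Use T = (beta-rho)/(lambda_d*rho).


T = (beta - rho) / (lambda_d * rho)
T = (0.0077 - 0.0014) / (0.133 * 0.0014)
T = 33.835 s

33.835


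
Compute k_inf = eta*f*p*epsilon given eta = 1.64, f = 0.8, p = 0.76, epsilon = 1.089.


k_inf = eta * f * p * epsilon
k_inf = 1.64 * 0.8 * 0.76 * 1.089
k_inf = 1.0859

1.0859


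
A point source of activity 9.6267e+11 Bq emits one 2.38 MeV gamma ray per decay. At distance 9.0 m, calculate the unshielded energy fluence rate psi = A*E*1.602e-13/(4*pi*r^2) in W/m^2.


psi = A * E * 1.602e-13 / (4*pi*r^2)
psi = 9.6267e+11 * 2.38 * 1.602e-13 / (4*pi*9.0^2)
psi = 3.6060e-04 W/m^2

3.6060e-04


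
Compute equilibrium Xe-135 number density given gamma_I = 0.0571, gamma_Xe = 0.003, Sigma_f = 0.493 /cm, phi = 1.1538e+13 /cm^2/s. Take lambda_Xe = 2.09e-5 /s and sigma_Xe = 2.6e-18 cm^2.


Xe_eq = (gamma_I + gamma_Xe) * Sigma_f * phi / (lambda_Xe + sigma_Xe * phi)
Numerator = (0.0571 + 0.003) * 0.493 * 1.1538e+13 = 3.418629e+11
Denominator = 2.09e-5 + 2.6e-18 * 1.1538e+13 = 5.089880e-05
Xe_eq = 3.418629e+11 / 5.089880e-05 = 6.7165e+15 /cm^3

6.7165e+15


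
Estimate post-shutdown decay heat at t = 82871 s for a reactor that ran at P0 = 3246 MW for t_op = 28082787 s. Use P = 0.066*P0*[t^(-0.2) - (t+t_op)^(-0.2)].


P/P0 = 0.066 * [t^(-0.2) - (t + t_op)^(-0.2)]
P/P0 = 0.066 * [82871^(-0.2) - (82871 + 28082787)^(-0.2)]
P/P0 = 0.066 * [0.1038292 - 0.03236354] = 0.004716734
P = 3246 * 0.004716734 = 15.311 MW

15.311


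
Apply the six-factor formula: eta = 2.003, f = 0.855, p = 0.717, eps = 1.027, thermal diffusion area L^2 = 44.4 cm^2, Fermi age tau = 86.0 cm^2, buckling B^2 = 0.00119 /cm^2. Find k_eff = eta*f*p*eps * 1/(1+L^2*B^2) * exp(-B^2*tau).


k_inf = eta*f*p*eps = 2.003*0.855*0.717*1.027 = 1.261063
P_TNL = 1/(1 + L^2*B^2) = 1/(1 + 44.4*0.00119) = 0.9498155
P_FNL = exp(-B^2*tau) = exp(-0.00119*86.0) = 0.9027226
k_eff = k_inf * P_TNL * P_FNL = 1.261063 * 0.9498155 * 0.9027226
k_eff = 1.0813

1.0813


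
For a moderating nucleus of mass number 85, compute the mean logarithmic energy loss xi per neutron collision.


xi = 1 + (A-1)^2/(2A) * ln((A-1)/(A+1))
xi = 1 + (85-1)^2/(2*85) * ln((85-1)/(85 +1))
xi = 0.023346

0.023346


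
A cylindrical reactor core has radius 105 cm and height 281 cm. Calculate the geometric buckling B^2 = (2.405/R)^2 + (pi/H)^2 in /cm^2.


B^2 = (2.405/R)^2 + (pi/H)^2
B^2 = (2.405/105)^2 + (pi/281)^2
B^2 = 6.4962e-04 /cm^2

6.4962e-04


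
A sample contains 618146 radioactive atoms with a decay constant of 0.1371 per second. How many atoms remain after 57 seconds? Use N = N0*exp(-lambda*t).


N = N0 * exp(-lambda * t)
N = 618146 * exp(-0.1371 * 57)
N = 249.58

249.58


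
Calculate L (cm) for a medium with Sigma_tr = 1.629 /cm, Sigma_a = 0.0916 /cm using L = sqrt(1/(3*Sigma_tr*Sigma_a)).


D = 1 / (3 * Sigma_tr) = 1 / (3 * 1.629) = 0.2046245 cm
L = sqrt(D / Sigma_a)
L = sqrt(0.2046245 / 0.0916)
L = 1.4946 cm

1.4946


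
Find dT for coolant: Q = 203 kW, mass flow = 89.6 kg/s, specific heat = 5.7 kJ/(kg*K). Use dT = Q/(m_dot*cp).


dT = Q / (m_dot * cp)
dT = 203 / (89.6 * 5.7)
dT = 0.39748 C

0.39748


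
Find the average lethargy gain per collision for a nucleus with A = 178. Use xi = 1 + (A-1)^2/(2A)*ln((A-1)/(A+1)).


xi = 1 + (A-1)^2/(2A) * ln((A-1)/(A+1))
xi = 1 + (178-1)^2/(2*178) * ln((178-1)/(178 +1))
xi = 0.011194

0.011194


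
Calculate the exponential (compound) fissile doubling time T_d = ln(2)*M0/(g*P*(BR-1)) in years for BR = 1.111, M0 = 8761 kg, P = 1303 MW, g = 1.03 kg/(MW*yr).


Breeding gain G = BR - 1 = 1.111 - 1 = 0.111
Fissile production rate = g * P * G = 1.03 * 1303 * 0.111 = 148.97199 kg/yr
T_d = ln(2) * M0 / (g * P * G)
T_d = ln(2) * 8761 / 148.97199 = 40.764 yr

40.764


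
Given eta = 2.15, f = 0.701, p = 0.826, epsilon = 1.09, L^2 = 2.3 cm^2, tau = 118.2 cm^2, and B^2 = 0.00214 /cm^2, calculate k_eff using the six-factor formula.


k_inf = eta*f*p*eps = 2.15*0.701*0.826*1.09 = 1.356947
P_TNL = 1/(1 + L^2*B^2) = 1/(1 + 2.3*0.00214) = 0.9951021
P_FNL = exp(-B^2*tau) = exp(-0.00214*118.2) = 0.7765083
k_eff = k_inf * P_TNL * P_FNL = 1.356947 * 0.9951021 * 0.7765083
k_eff = 1.0485

1.0485


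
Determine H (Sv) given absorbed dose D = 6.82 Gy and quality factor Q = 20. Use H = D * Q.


H = D * Q
H = 6.82 * 20
H = 136.40 Sv

136.40


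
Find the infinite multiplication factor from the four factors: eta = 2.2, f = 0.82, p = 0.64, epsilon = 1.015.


k_inf = eta * f * p * epsilon
k_inf = 2.2 * 0.82 * 0.64 * 1.015
k_inf = 1.1719

1.1719


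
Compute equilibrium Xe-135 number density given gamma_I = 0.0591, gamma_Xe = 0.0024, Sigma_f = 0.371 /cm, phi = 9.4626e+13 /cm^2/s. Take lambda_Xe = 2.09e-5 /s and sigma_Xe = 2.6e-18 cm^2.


Xe_eq = (gamma_I + gamma_Xe) * Sigma_f * phi / (lambda_Xe + sigma_Xe * phi)
Numerator = (0.0591 + 0.0024) * 0.371 * 9.4626e+13 = 2.159034e+12
Denominator = 2.09e-5 + 2.6e-18 * 9.4626e+13 = 2.669276e-04
Xe_eq = 2.159034e+12 / 2.669276e-04 = 8.0885e+15 /cm^3

8.0885e+15


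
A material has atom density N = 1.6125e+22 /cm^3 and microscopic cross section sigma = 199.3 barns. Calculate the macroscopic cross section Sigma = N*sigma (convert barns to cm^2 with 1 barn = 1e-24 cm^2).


Sigma = N * sigma_barns * 1e-24
Sigma = 1.6125e+22 * 199.3 * 1e-24
Sigma = 3.2137 /cm

3.2137


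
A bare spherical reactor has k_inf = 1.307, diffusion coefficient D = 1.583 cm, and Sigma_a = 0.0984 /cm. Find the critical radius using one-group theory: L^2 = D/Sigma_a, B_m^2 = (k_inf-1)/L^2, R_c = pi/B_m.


L^2 = D / Sigma_a = 1.583 / 0.0984 = 16.08740 cm^2
B_m^2 = (k_inf - 1) / L^2 = (1.307 - 1) / 16.08740 = 0.01908326 /cm^2
For a bare sphere: B_g = pi/R, so R_c = pi / sqrt(B_m^2)
R_c = pi / sqrt(0.01908326) = 22.742 cm

22.742


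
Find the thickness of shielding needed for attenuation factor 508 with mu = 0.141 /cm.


x = ln(factor) / mu
x = ln(508) / 0.141
x = 44.188 cm

44.188


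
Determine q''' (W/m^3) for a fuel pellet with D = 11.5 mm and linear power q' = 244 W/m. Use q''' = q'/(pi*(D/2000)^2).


r = D / 2 / 1000 = 11.5 / 2 / 1000 = 0.00575 m
q''' = q' / (pi * r^2)
q''' = 244 / (pi * 0.00575^2)
q''' = 2.3491e+06 W/m^3

2.3491e+06


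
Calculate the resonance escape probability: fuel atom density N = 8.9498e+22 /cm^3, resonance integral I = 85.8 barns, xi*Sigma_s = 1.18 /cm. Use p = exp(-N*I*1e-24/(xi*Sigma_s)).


p = exp(-N * I * 1e-24 / (xi*Sigma_s))
p = exp(-8.9498e+22 * 85.8 * 1e-24 / 1.18)
p = 0.0014921

0.0014921


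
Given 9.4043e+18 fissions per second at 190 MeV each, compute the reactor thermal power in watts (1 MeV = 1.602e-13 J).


P = fission_rate * E_MeV * 1.602e-13
P = 9.4043e+18 * 190 * 1.602e-13
P = 2.8625e+08 W

2.8625e+08


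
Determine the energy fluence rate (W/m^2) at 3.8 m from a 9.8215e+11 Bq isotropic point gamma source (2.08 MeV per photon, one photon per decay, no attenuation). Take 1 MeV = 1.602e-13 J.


psi = A * E * 1.602e-13 / (4*pi*r^2)
psi = 9.8215e+11 * 2.08 * 1.602e-13 / (4*pi*3.8^2)
psi = 0.0018035 W/m^2

0.0018035


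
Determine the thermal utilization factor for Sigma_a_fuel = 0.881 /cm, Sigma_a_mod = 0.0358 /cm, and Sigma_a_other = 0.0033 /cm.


f = Sigma_a_fuel / (Sigma_a_fuel + Sigma_a_mod + Sigma_a_other)
f = 0.881 / (0.881 + 0.0358 + 0.0033)
f = 0.95750

0.95750
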